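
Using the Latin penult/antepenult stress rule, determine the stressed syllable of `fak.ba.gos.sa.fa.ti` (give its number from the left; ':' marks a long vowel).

4

Classical Latin: stress the penult if heavy (long vowel or closed), else the antepenult.
Weights: 4 sa L, 5 fa L, 6 ti L.
The penult (syllable 5, fa) is light, so stress falls on the antepenult (syllable 4, sa).
Stress on syllable 4: fak.ba.gos.ˈsa.fa.ti.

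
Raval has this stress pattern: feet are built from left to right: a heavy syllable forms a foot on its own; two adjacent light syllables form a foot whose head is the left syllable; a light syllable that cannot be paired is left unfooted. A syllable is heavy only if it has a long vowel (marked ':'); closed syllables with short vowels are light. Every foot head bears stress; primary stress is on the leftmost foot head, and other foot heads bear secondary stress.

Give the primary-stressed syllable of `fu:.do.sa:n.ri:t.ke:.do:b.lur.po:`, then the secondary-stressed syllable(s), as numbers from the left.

primary 1, secondary 3, 4, 5, 6, 8

Weights: 1 fu: H, 2 do L, 3 sa:n H, 4 ri:t H, 5 ke: H, 6 do:b H, 7 lur L, 8 po: H.
Parse left to right (heavy = foot alone; LL = one foot; stranded L unfooted): (ˈfu:) do (ˈsa:n) (ˈri:t) (ˈke:) (ˈdo:b) lur (ˈpo:).
Foot heads: 1, 3, 4, 5, 6, 8.
Primary stress on the leftmost head = syllable 1.
Secondary stress on 3, 4, 5, 6, 8: ˈfu:.do.ˌsa:n.ˌri:t.ˌke:.ˌdo:b.lur.ˌpo:.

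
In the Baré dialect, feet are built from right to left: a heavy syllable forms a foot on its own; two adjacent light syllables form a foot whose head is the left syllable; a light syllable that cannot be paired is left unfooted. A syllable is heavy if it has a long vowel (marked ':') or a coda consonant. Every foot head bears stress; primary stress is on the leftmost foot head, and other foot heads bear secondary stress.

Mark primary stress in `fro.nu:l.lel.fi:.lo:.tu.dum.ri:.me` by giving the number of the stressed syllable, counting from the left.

Weights: 1 fro L, 2 nu:l H, 3 lel H, 4 fi: H, 5 lo: H, 6 tu L, 7 dum H, 8 ri: H, 9 me L.
Parse right to left (heavy = foot alone; LL = one foot; stranded L unfooted): fro (ˈnu:l) (ˈlel) (ˈfi:) (ˈlo:) tu (ˈdum) (ˈri:) me.
Foot heads: 2, 3, 4, 5, 7, 8.
Primary stress on the leftmost head = syllable 2.
Primary stress: syllable 2 → fro.ˈnu:l.lel.fi:.lo:.tu.dum.ri:.me.

2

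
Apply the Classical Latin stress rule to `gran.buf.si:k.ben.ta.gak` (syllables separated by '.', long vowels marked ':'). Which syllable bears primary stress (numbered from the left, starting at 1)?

Classical Latin: stress the penult if heavy (long vowel or closed), else the antepenult.
Weights: 4 ben H, 5 ta L, 6 gak H.
The penult (syllable 5, ta) is light, so stress falls on the antepenult (syllable 4, ben).
Stress on syllable 4: gran.buf.si:k.ˈben.ta.gak.

4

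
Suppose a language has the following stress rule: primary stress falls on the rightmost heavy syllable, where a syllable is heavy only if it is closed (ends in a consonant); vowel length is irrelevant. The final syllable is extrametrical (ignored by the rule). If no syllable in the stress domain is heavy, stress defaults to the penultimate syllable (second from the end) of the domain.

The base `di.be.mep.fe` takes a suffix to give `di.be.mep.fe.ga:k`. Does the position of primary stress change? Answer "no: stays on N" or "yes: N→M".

no: stays on 3

Base `di.be.mep.fe` (4 syllables):
  The final syllable (4, fe) is extrametrical; the stress domain is syllables 1–3.
  Weights: 1 di L, 2 be L, 3 mep H.
  Heavy syllables in the domain: 3. The rightmost is syllable 3 (mep).
  → primary stress on syllable 3.
Suffixed `di.be.mep.fe.ga:k` (5 syllables):
  The final syllable (5, ga:k) is extrametrical; the stress domain is syllables 1–4.
  Weights: 1 di L, 2 be L, 3 mep H, 4 fe L.
  Heavy syllables in the domain: 3. The rightmost is syllable 3 (mep).
  → primary stress on syllable 3.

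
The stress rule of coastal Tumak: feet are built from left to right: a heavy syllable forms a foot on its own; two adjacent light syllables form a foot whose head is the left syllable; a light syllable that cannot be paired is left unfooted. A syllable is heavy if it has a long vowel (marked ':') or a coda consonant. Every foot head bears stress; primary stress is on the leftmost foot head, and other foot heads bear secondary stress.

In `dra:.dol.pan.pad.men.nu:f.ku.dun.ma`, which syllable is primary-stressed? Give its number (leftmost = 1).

1

Weights: 1 dra: H, 2 dol H, 3 pan H, 4 pad H, 5 men H, 6 nu:f H, 7 ku L, 8 dun H, 9 ma L.
Parse left to right (heavy = foot alone; LL = one foot; stranded L unfooted): (ˈdra:) (ˈdol) (ˈpan) (ˈpad) (ˈmen) (ˈnu:f) ku (ˈdun) ma.
Foot heads: 1, 2, 3, 4, 5, 6, 8.
Primary stress on the leftmost head = syllable 1.
Primary stress: syllable 1 → ˈdra:.dol.pan.pad.men.nu:f.ku.dun.ma.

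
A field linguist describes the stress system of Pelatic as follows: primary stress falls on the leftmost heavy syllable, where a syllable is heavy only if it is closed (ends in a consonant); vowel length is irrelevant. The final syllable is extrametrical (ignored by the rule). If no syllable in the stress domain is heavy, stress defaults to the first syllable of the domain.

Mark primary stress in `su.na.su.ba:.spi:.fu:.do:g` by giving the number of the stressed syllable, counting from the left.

The final syllable (7, do:g) is extrametrical; the stress domain is syllables 1–6.
Weights: 1 su L, 2 na L, 3 su L, 4 ba: L, 5 spi: L, 6 fu: L.
No heavy syllable in the domain; default to the first syllable of the domain = syllable 1.
Primary stress: syllable 1 → ˈsu.na.su.ba:.spi:.fu:.do:g.

1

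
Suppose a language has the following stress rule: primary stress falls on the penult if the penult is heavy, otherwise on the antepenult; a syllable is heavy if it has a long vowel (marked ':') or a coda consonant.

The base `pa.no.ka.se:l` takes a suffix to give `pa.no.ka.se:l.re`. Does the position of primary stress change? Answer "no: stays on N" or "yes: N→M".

Base `pa.no.ka.se:l` (4 syllables):
  Weights: 2 no L, 3 ka L, 4 se:l H.
  The penult (syllable 3, ka) is light, so stress falls on the antepenult (syllable 2, no).
  → primary stress on syllable 2.
Suffixed `pa.no.ka.se:l.re` (5 syllables):
  Weights: 3 ka L, 4 se:l H, 5 re L.
  The penult (syllable 4, se:l) is heavy, so it takes stress.
  → primary stress on syllable 4.

yes: 2→4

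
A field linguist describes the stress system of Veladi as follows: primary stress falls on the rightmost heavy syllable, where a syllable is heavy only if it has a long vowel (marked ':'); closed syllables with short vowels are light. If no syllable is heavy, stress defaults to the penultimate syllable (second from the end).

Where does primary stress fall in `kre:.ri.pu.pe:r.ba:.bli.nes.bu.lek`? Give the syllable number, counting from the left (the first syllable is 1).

5

Weights: 1 kre: H, 2 ri L, 3 pu L, 4 pe:r H, 5 ba: H, 6 bli L, 7 nes L, 8 bu L, 9 lek L.
Heavy syllables in the domain: 1, 4, 5. The rightmost is syllable 5 (ba:).
Primary stress: syllable 5 → kre:.ri.pu.pe:r.ˈba:.bli.nes.bu.lek.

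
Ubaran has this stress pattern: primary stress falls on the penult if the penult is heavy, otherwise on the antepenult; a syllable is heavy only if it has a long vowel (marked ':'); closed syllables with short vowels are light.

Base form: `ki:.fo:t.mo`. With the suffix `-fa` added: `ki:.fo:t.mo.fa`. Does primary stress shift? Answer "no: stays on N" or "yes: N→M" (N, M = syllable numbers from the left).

Base `ki:.fo:t.mo` (3 syllables):
  Weights: 1 ki: H, 2 fo:t H, 3 mo L.
  The penult (syllable 2, fo:t) is heavy, so it takes stress.
  → primary stress on syllable 2.
Suffixed `ki:.fo:t.mo.fa` (4 syllables):
  Weights: 2 fo:t H, 3 mo L, 4 fa L.
  The penult (syllable 3, mo) is light, so stress falls on the antepenult (syllable 2, fo:t).
  → primary stress on syllable 2.

no: stays on 2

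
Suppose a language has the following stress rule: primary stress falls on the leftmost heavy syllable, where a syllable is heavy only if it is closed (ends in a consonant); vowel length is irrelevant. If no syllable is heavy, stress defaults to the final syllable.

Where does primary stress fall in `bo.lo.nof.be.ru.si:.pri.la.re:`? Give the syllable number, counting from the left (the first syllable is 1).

3

Weights: 1 bo L, 2 lo L, 3 nof H, 4 be L, 5 ru L, 6 si: L, 7 pri L, 8 la L, 9 re: L.
Heavy syllables in the domain: 3. The leftmost is syllable 3 (nof).
Primary stress: syllable 3 → bo.lo.ˈnof.be.ru.si:.pri.la.re:.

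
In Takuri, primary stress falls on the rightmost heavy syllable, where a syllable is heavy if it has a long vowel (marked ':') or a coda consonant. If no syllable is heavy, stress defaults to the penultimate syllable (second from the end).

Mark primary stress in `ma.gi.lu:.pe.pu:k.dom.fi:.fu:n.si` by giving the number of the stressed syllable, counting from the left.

Weights: 1 ma L, 2 gi L, 3 lu: H, 4 pe L, 5 pu:k H, 6 dom H, 7 fi: H, 8 fu:n H, 9 si L.
Heavy syllables in the domain: 3, 5, 6, 7, 8. The rightmost is syllable 8 (fu:n).
Primary stress: syllable 8 → ma.gi.lu:.pe.pu:k.dom.fi:.ˈfu:n.si.

8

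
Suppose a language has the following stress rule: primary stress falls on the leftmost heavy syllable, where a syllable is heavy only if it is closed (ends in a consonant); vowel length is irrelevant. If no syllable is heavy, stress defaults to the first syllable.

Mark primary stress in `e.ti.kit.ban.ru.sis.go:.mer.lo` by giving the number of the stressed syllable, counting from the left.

Weights: 1 e L, 2 ti L, 3 kit H, 4 ban H, 5 ru L, 6 sis H, 7 go: L, 8 mer H, 9 lo L.
Heavy syllables in the domain: 3, 4, 6, 8. The leftmost is syllable 3 (kit).
Primary stress: syllable 3 → e.ti.ˈkit.ban.ru.sis.go:.mer.lo.

3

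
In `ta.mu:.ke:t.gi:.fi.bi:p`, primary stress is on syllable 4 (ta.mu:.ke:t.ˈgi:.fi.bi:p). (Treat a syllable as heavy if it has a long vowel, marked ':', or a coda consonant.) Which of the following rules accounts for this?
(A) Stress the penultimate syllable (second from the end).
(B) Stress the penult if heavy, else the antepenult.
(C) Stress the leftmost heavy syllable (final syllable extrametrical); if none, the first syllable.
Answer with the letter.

Rule A → syllable 5 (observed: 4).
Rule B → syllable 4 ✓.
Rule C → syllable 2 (observed: 4).

B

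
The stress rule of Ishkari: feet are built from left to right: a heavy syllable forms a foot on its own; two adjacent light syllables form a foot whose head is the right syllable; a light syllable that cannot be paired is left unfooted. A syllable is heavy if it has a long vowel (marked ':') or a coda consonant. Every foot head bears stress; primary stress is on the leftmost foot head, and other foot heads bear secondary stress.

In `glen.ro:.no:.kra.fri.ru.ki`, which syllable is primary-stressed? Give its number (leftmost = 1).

Weights: 1 glen H, 2 ro: H, 3 no: H, 4 kra L, 5 fri L, 6 ru L, 7 ki L.
Parse left to right (heavy = foot alone; LL = one foot; stranded L unfooted): (ˈglen) (ˈro:) (ˈno:) (kra.ˈfri) (ru.ˈki).
Foot heads: 1, 2, 3, 5, 7.
Primary stress on the leftmost head = syllable 1.
Primary stress: syllable 1 → ˈglen.ro:.no:.kra.fri.ru.ki.

1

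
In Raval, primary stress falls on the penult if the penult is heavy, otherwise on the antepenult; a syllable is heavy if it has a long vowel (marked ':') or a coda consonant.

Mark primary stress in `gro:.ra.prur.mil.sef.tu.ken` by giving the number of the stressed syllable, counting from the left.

Weights: 5 sef H, 6 tu L, 7 ken H.
The penult (syllable 6, tu) is light, so stress falls on the antepenult (syllable 5, sef).
Primary stress: syllable 5 → gro:.ra.prur.mil.ˈsef.tu.ken.

5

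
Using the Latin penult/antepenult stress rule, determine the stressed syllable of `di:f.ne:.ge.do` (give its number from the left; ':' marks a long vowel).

Classical Latin: stress the penult if heavy (long vowel or closed), else the antepenult.
Weights: 2 ne: H, 3 ge L, 4 do L.
The penult (syllable 3, ge) is light, so stress falls on the antepenult (syllable 2, ne:).
Stress on syllable 2: di:f.ˈne:.ge.do.

2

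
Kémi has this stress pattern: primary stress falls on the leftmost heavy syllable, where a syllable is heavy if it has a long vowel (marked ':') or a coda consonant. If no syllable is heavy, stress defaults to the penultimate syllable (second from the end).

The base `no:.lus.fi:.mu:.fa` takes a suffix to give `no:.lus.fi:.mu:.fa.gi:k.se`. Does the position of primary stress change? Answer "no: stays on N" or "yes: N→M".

Base `no:.lus.fi:.mu:.fa` (5 syllables):
  Weights: 1 no: H, 2 lus H, 3 fi: H, 4 mu: H, 5 fa L.
  Heavy syllables in the domain: 1, 2, 3, 4. The leftmost is syllable 1 (no:).
  → primary stress on syllable 1.
Suffixed `no:.lus.fi:.mu:.fa.gi:k.se` (7 syllables):
  Weights: 1 no: H, 2 lus H, 3 fi: H, 4 mu: H, 5 fa L, 6 gi:k H, 7 se L.
  Heavy syllables in the domain: 1, 2, 3, 4, 6. The leftmost is syllable 1 (no:).
  → primary stress on syllable 1.

no: stays on 1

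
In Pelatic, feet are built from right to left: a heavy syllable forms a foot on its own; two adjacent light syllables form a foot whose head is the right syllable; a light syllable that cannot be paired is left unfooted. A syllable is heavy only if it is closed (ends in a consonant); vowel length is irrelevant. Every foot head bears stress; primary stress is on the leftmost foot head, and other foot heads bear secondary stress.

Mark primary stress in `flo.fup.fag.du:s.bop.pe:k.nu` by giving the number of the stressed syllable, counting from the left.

Weights: 1 flo L, 2 fup H, 3 fag H, 4 du:s H, 5 bop H, 6 pe:k H, 7 nu L.
Parse right to left (heavy = foot alone; LL = one foot; stranded L unfooted): flo (ˈfup) (ˈfag) (ˈdu:s) (ˈbop) (ˈpe:k) nu.
Foot heads: 2, 3, 4, 5, 6.
Primary stress on the leftmost head = syllable 2.
Primary stress: syllable 2 → flo.ˈfup.fag.du:s.bop.pe:k.nu.

2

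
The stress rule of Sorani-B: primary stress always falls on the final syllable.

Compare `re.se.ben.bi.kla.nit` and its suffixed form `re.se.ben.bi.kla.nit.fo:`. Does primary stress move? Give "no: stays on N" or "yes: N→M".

Base `re.se.ben.bi.kla.nit` (6 syllables):
  The word has 6 syllables; the final syllable is syllable 6 (nit).
  → primary stress on syllable 6.
Suffixed `re.se.ben.bi.kla.nit.fo:` (7 syllables):
  The word has 7 syllables; the final syllable is syllable 7 (fo:).
  → primary stress on syllable 7.

yes: 6→7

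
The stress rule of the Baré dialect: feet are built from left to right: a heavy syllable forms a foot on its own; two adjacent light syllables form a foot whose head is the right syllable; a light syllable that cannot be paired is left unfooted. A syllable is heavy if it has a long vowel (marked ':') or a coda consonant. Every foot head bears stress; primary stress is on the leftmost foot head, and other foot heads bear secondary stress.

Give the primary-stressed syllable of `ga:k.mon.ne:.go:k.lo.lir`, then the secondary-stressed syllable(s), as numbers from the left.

Weights: 1 ga:k H, 2 mon H, 3 ne: H, 4 go:k H, 5 lo L, 6 lir H.
Parse left to right (heavy = foot alone; LL = one foot; stranded L unfooted): (ˈga:k) (ˈmon) (ˈne:) (ˈgo:k) lo (ˈlir).
Foot heads: 1, 2, 3, 4, 6.
Primary stress on the leftmost head = syllable 1.
Secondary stress on 2, 3, 4, 6: ˈga:k.ˌmon.ˌne:.ˌgo:k.lo.ˌlir.

primary 1, secondary 2, 3, 4, 6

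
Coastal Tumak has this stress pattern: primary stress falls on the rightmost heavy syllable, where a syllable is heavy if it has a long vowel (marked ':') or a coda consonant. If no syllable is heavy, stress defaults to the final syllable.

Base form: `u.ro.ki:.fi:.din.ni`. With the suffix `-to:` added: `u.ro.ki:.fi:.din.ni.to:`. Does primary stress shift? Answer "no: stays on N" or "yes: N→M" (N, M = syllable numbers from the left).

Base `u.ro.ki:.fi:.din.ni` (6 syllables):
  Weights: 1 u L, 2 ro L, 3 ki: H, 4 fi: H, 5 din H, 6 ni L.
  Heavy syllables in the domain: 3, 4, 5. The rightmost is syllable 5 (din).
  → primary stress on syllable 5.
Suffixed `u.ro.ki:.fi:.din.ni.to:` (7 syllables):
  Weights: 1 u L, 2 ro L, 3 ki: H, 4 fi: H, 5 din H, 6 ni L, 7 to: H.
  Heavy syllables in the domain: 3, 4, 5, 7. The rightmost is syllable 7 (to:).
  → primary stress on syllable 7.

yes: 5→7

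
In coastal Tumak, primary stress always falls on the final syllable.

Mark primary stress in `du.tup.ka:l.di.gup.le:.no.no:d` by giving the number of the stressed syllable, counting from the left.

8

The word has 8 syllables; the final syllable is syllable 8 (no:d).
Primary stress: syllable 8 → du.tup.ka:l.di.gup.le:.no.ˈno:d.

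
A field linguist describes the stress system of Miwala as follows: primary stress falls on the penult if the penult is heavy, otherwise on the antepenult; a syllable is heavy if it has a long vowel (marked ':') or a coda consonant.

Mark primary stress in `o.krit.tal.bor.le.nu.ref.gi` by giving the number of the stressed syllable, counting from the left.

7

Weights: 6 nu L, 7 ref H, 8 gi L.
The penult (syllable 7, ref) is heavy, so it takes stress.
Primary stress: syllable 7 → o.krit.tal.bor.le.nu.ˈref.gi.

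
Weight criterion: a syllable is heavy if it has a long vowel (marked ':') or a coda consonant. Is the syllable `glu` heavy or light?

light

`glu`: short vowel, open (no coda). Short vowel, open → light.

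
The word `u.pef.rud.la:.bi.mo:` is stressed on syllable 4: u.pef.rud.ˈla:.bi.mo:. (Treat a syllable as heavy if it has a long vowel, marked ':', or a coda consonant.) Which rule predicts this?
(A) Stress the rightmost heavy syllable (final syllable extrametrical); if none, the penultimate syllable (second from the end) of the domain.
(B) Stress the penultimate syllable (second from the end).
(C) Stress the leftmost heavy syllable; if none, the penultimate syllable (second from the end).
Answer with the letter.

Rule A → syllable 4 ✓.
Rule B → syllable 5 (observed: 4).
Rule C → syllable 2 (observed: 4).

A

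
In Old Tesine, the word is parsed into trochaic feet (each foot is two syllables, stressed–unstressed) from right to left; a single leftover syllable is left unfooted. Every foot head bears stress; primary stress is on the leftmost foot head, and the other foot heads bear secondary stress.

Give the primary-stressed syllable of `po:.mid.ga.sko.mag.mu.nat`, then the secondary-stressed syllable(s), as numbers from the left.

primary 2, secondary 4, 6

Parse right to left into trochaic (ˈσσ) feet: po: (ˈmid.ga) (ˈsko.mag) (ˈmu.nat). Syllable 1 is left unfooted.
Foot heads (stressed positions): 2, 4, 6.
End Rule Leftmost: primary stress on the leftmost head = syllable 2.
Secondary stress on 4, 6: po:.ˈmid.ga.ˌsko.mag.ˌmu.nat.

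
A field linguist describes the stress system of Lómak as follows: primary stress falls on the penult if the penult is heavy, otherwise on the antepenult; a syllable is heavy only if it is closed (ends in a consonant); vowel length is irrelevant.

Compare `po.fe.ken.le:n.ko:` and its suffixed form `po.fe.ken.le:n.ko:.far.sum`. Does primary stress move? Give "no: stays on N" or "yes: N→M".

yes: 4→6

Base `po.fe.ken.le:n.ko:` (5 syllables):
  Weights: 3 ken H, 4 le:n H, 5 ko: L.
  The penult (syllable 4, le:n) is heavy, so it takes stress.
  → primary stress on syllable 4.
Suffixed `po.fe.ken.le:n.ko:.far.sum` (7 syllables):
  Weights: 5 ko: L, 6 far H, 7 sum H.
  The penult (syllable 6, far) is heavy, so it takes stress.
  → primary stress on syllable 6.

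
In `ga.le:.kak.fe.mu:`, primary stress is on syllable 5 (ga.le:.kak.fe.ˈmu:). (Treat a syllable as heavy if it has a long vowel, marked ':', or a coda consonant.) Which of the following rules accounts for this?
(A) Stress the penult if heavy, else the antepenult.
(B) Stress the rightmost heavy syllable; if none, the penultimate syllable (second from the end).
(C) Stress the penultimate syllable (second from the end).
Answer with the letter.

Rule A → syllable 3 (observed: 5).
Rule B → syllable 5 ✓.
Rule C → syllable 4 (observed: 5).

B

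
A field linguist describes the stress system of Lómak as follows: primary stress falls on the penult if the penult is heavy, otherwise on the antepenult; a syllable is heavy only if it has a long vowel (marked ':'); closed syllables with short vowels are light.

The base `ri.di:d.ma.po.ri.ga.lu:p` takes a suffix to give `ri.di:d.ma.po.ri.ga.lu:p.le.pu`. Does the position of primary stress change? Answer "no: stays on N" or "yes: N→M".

Base `ri.di:d.ma.po.ri.ga.lu:p` (7 syllables):
  Weights: 5 ri L, 6 ga L, 7 lu:p H.
  The penult (syllable 6, ga) is light, so stress falls on the antepenult (syllable 5, ri).
  → primary stress on syllable 5.
Suffixed `ri.di:d.ma.po.ri.ga.lu:p.le.pu` (9 syllables):
  Weights: 7 lu:p H, 8 le L, 9 pu L.
  The penult (syllable 8, le) is light, so stress falls on the antepenult (syllable 7, lu:p).
  → primary stress on syllable 7.

yes: 5→7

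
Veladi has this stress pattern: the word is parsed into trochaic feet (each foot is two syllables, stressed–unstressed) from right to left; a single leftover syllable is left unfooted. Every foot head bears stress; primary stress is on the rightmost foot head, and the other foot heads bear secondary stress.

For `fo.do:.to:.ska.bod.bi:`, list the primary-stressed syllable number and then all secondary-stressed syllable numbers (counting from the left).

primary 5, secondary 1, 3

Parse right to left into trochaic (ˈσσ) feet: (ˈfo.do:) (ˈto:.ska) (ˈbod.bi:).
Foot heads (stressed positions): 1, 3, 5.
End Rule Rightmost: primary stress on the rightmost head = syllable 5.
Secondary stress on 1, 3: ˌfo.do:.ˌto:.ska.ˈbod.bi:.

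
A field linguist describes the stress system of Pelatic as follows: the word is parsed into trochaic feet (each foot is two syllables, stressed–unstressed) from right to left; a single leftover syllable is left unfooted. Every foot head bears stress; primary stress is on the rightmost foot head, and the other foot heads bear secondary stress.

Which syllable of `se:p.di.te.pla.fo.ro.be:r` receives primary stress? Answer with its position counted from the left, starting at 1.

6

Parse right to left into trochaic (ˈσσ) feet: se:p (ˈdi.te) (ˈpla.fo) (ˈro.be:r). Syllable 1 is left unfooted.
Foot heads (stressed positions): 2, 4, 6.
End Rule Rightmost: primary stress on the rightmost head = syllable 6.
Primary stress: syllable 6 → se:p.di.te.pla.fo.ˈro.be:r.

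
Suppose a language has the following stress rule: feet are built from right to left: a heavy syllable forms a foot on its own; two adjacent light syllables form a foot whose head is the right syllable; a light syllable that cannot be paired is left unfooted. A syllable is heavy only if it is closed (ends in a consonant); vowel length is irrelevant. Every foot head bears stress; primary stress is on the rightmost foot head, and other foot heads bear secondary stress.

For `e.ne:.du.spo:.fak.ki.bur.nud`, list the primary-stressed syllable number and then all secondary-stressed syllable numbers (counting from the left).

primary 8, secondary 2, 4, 5, 7

Weights: 1 e L, 2 ne: L, 3 du L, 4 spo: L, 5 fak H, 6 ki L, 7 bur H, 8 nud H.
Parse right to left (heavy = foot alone; LL = one foot; stranded L unfooted): (e.ˈne:) (du.ˈspo:) (ˈfak) ki (ˈbur) (ˈnud).
Foot heads: 2, 4, 5, 7, 8.
Primary stress on the rightmost head = syllable 8.
Secondary stress on 2, 4, 5, 7: e.ˌne:.du.ˌspo:.ˌfak.ki.ˌbur.ˈnud.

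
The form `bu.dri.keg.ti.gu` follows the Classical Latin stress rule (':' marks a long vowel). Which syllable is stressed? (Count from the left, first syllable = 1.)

3

Classical Latin: stress the penult if heavy (long vowel or closed), else the antepenult.
Weights: 3 keg H, 4 ti L, 5 gu L.
The penult (syllable 4, ti) is light, so stress falls on the antepenult (syllable 3, keg).
Stress on syllable 3: bu.dri.ˈkeg.ti.gu.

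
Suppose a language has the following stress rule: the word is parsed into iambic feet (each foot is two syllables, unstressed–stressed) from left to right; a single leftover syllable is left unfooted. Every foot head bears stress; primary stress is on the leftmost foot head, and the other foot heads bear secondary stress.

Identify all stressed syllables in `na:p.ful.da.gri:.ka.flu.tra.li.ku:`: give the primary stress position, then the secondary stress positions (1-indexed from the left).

primary 2, secondary 4, 6, 8

Parse left to right into iambic (σˈσ) feet: (na:p.ˈful) (da.ˈgri:) (ka.ˈflu) (tra.ˈli) ku:. Syllable 9 is left unfooted.
Foot heads (stressed positions): 2, 4, 6, 8.
End Rule Leftmost: primary stress on the leftmost head = syllable 2.
Secondary stress on 4, 6, 8: na:p.ˈful.da.ˌgri:.ka.ˌflu.tra.ˌli.ku:.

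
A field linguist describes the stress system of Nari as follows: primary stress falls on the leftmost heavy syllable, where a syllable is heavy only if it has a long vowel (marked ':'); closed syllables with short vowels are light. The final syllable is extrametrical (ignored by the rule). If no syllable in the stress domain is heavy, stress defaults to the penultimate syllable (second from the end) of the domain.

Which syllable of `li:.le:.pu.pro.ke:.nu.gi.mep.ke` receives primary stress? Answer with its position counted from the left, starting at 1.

The final syllable (9, ke) is extrametrical; the stress domain is syllables 1–8.
Weights: 1 li: H, 2 le: H, 3 pu L, 4 pro L, 5 ke: H, 6 nu L, 7 gi L, 8 mep L.
Heavy syllables in the domain: 1, 2, 5. The leftmost is syllable 1 (li:).
Primary stress: syllable 1 → ˈli:.le:.pu.pro.ke:.nu.gi.mep.ke.

1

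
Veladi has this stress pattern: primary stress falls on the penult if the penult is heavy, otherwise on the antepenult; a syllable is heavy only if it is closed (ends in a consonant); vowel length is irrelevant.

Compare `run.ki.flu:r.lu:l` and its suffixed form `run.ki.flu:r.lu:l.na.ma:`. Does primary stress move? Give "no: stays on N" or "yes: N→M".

Base `run.ki.flu:r.lu:l` (4 syllables):
  Weights: 2 ki L, 3 flu:r H, 4 lu:l H.
  The penult (syllable 3, flu:r) is heavy, so it takes stress.
  → primary stress on syllable 3.
Suffixed `run.ki.flu:r.lu:l.na.ma:` (6 syllables):
  Weights: 4 lu:l H, 5 na L, 6 ma: L.
  The penult (syllable 5, na) is light, so stress falls on the antepenult (syllable 4, lu:l).
  → primary stress on syllable 4.

yes: 3→4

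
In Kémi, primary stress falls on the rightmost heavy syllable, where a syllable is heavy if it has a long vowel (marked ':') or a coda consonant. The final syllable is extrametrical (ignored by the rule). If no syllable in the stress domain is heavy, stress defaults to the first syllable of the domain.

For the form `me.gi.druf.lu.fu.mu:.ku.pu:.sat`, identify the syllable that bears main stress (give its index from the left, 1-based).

The final syllable (9, sat) is extrametrical; the stress domain is syllables 1–8.
Weights: 1 me L, 2 gi L, 3 druf H, 4 lu L, 5 fu L, 6 mu: H, 7 ku L, 8 pu: H.
Heavy syllables in the domain: 3, 6, 8. The rightmost is syllable 8 (pu:).
Primary stress: syllable 8 → me.gi.druf.lu.fu.mu:.ku.ˈpu:.sat.

8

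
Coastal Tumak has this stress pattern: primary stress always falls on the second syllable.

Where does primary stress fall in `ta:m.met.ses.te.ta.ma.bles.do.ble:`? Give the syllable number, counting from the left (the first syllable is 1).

2

The word has 9 syllables; the second syllable is syllable 2 (met).
Primary stress: syllable 2 → ta:m.ˈmet.ses.te.ta.ma.bles.do.ble:.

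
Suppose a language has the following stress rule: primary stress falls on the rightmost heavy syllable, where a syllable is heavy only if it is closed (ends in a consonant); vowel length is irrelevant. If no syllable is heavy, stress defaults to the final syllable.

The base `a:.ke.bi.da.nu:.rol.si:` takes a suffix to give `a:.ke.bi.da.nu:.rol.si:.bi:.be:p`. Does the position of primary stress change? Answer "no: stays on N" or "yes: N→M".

Base `a:.ke.bi.da.nu:.rol.si:` (7 syllables):
  Weights: 1 a: L, 2 ke L, 3 bi L, 4 da L, 5 nu: L, 6 rol H, 7 si: L.
  Heavy syllables in the domain: 6. The rightmost is syllable 6 (rol).
  → primary stress on syllable 6.
Suffixed `a:.ke.bi.da.nu:.rol.si:.bi:.be:p` (9 syllables):
  Weights: 1 a: L, 2 ke L, 3 bi L, 4 da L, 5 nu: L, 6 rol H, 7 si: L, 8 bi: L, 9 be:p H.
  Heavy syllables in the domain: 6, 9. The rightmost is syllable 9 (be:p).
  → primary stress on syllable 9.

yes: 6→9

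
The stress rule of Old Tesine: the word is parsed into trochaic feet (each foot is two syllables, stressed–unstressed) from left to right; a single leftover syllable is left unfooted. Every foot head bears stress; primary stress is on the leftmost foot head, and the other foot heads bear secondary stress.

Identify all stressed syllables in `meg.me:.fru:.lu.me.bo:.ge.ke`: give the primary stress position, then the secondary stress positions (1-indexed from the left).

Parse left to right into trochaic (ˈσσ) feet: (ˈmeg.me:) (ˈfru:.lu) (ˈme.bo:) (ˈge.ke).
Foot heads (stressed positions): 1, 3, 5, 7.
End Rule Leftmost: primary stress on the leftmost head = syllable 1.
Secondary stress on 3, 5, 7: ˈmeg.me:.ˌfru:.lu.ˌme.bo:.ˌge.ke.

primary 1, secondary 3, 5, 7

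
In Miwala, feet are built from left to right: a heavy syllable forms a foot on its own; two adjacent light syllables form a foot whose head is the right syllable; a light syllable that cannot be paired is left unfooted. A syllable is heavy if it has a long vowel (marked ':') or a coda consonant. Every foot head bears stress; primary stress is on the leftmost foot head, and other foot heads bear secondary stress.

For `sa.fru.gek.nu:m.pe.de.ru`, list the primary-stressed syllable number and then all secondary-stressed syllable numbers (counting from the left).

primary 2, secondary 3, 4, 6

Weights: 1 sa L, 2 fru L, 3 gek H, 4 nu:m H, 5 pe L, 6 de L, 7 ru L.
Parse left to right (heavy = foot alone; LL = one foot; stranded L unfooted): (sa.ˈfru) (ˈgek) (ˈnu:m) (pe.ˈde) ru.
Foot heads: 2, 3, 4, 6.
Primary stress on the leftmost head = syllable 2.
Secondary stress on 3, 4, 6: sa.ˈfru.ˌgek.ˌnu:m.pe.ˌde.ru.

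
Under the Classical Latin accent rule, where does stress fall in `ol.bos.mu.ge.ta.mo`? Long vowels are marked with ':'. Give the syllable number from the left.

Classical Latin: stress the penult if heavy (long vowel or closed), else the antepenult.
Weights: 4 ge L, 5 ta L, 6 mo L.
The penult (syllable 5, ta) is light, so stress falls on the antepenult (syllable 4, ge).
Stress on syllable 4: ol.bos.mu.ˈge.ta.mo.

4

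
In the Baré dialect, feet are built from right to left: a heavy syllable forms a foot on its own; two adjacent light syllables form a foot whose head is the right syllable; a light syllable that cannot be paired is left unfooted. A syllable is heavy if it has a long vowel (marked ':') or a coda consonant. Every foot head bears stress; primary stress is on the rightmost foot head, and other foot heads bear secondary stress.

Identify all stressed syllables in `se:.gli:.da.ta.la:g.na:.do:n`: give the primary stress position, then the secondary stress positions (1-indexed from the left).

primary 7, secondary 1, 2, 4, 5, 6

Weights: 1 se: H, 2 gli: H, 3 da L, 4 ta L, 5 la:g H, 6 na: H, 7 do:n H.
Parse right to left (heavy = foot alone; LL = one foot; stranded L unfooted): (ˈse:) (ˈgli:) (da.ˈta) (ˈla:g) (ˈna:) (ˈdo:n).
Foot heads: 1, 2, 4, 5, 6, 7.
Primary stress on the rightmost head = syllable 7.
Secondary stress on 1, 2, 4, 5, 6: ˌse:.ˌgli:.da.ˌta.ˌla:g.ˌna:.ˈdo:n.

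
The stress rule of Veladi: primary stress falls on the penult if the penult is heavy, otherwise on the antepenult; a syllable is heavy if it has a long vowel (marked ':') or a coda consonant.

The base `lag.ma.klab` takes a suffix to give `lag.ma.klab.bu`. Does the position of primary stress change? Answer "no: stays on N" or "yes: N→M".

Base `lag.ma.klab` (3 syllables):
  Weights: 1 lag H, 2 ma L, 3 klab H.
  The penult (syllable 2, ma) is light, so stress falls on the antepenult (syllable 1, lag).
  → primary stress on syllable 1.
Suffixed `lag.ma.klab.bu` (4 syllables):
  Weights: 2 ma L, 3 klab H, 4 bu L.
  The penult (syllable 3, klab) is heavy, so it takes stress.
  → primary stress on syllable 3.

yes: 1→3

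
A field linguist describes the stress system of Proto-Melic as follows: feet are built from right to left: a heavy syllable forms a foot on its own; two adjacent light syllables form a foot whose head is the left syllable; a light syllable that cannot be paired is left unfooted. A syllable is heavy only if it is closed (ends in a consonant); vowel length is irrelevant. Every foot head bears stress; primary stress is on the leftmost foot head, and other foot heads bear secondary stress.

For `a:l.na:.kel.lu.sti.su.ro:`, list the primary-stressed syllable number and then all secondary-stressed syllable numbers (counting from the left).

primary 1, secondary 3, 4, 6

Weights: 1 a:l H, 2 na: L, 3 kel H, 4 lu L, 5 sti L, 6 su L, 7 ro: L.
Parse right to left (heavy = foot alone; LL = one foot; stranded L unfooted): (ˈa:l) na: (ˈkel) (ˈlu.sti) (ˈsu.ro:).
Foot heads: 1, 3, 4, 6.
Primary stress on the leftmost head = syllable 1.
Secondary stress on 3, 4, 6: ˈa:l.na:.ˌkel.ˌlu.sti.ˌsu.ro:.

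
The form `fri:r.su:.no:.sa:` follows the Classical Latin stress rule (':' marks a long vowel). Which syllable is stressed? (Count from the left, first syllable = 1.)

3

Classical Latin: stress the penult if heavy (long vowel or closed), else the antepenult.
Weights: 2 su: H, 3 no: H, 4 sa: H.
The penult (syllable 3, no:) is heavy, so it takes stress.
Stress on syllable 3: fri:r.su:.ˈno:.sa:.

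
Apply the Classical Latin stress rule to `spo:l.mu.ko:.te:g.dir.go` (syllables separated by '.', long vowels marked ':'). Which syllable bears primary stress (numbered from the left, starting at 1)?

Classical Latin: stress the penult if heavy (long vowel or closed), else the antepenult.
Weights: 4 te:g H, 5 dir H, 6 go L.
The penult (syllable 5, dir) is heavy, so it takes stress.
Stress on syllable 5: spo:l.mu.ko:.te:g.ˈdir.go.

5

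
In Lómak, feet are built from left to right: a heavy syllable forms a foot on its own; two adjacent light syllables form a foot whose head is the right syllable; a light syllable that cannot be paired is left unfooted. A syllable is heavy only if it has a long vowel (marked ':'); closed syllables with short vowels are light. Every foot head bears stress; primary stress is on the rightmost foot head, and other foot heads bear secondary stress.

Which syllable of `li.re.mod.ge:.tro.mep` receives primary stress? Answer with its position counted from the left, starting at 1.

Weights: 1 li L, 2 re L, 3 mod L, 4 ge: H, 5 tro L, 6 mep L.
Parse left to right (heavy = foot alone; LL = one foot; stranded L unfooted): (li.ˈre) mod (ˈge:) (tro.ˈmep).
Foot heads: 2, 4, 6.
Primary stress on the rightmost head = syllable 6.
Primary stress: syllable 6 → li.re.mod.ge:.tro.ˈmep.

6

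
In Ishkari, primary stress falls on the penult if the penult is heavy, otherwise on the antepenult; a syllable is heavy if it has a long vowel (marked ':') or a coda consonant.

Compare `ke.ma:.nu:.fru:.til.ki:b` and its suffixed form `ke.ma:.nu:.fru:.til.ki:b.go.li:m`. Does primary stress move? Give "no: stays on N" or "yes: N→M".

Base `ke.ma:.nu:.fru:.til.ki:b` (6 syllables):
  Weights: 4 fru: H, 5 til H, 6 ki:b H.
  The penult (syllable 5, til) is heavy, so it takes stress.
  → primary stress on syllable 5.
Suffixed `ke.ma:.nu:.fru:.til.ki:b.go.li:m` (8 syllables):
  Weights: 6 ki:b H, 7 go L, 8 li:m H.
  The penult (syllable 7, go) is light, so stress falls on the antepenult (syllable 6, ki:b).
  → primary stress on syllable 6.

yes: 5→6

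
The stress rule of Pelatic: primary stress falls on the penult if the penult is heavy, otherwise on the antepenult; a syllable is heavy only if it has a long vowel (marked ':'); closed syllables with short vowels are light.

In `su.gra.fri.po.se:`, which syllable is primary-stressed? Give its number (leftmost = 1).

3

Weights: 3 fri L, 4 po L, 5 se: H.
The penult (syllable 4, po) is light, so stress falls on the antepenult (syllable 3, fri).
Primary stress: syllable 3 → su.gra.ˈfri.po.se:.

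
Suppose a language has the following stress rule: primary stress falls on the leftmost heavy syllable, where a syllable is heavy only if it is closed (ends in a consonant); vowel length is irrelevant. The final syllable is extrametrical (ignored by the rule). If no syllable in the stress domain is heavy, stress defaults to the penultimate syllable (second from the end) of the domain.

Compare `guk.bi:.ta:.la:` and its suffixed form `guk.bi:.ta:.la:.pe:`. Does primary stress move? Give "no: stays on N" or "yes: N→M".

no: stays on 1

Base `guk.bi:.ta:.la:` (4 syllables):
  The final syllable (4, la:) is extrametrical; the stress domain is syllables 1–3.
  Weights: 1 guk H, 2 bi: L, 3 ta: L.
  Heavy syllables in the domain: 1. The leftmost is syllable 1 (guk).
  → primary stress on syllable 1.
Suffixed `guk.bi:.ta:.la:.pe:` (5 syllables):
  The final syllable (5, pe:) is extrametrical; the stress domain is syllables 1–4.
  Weights: 1 guk H, 2 bi: L, 3 ta: L, 4 la: L.
  Heavy syllables in the domain: 1. The leftmost is syllable 1 (guk).
  → primary stress on syllable 1.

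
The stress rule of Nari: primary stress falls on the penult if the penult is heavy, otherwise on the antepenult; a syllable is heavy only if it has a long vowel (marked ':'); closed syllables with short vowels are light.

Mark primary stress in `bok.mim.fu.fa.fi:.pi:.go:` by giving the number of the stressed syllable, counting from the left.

6

Weights: 5 fi: H, 6 pi: H, 7 go: H.
The penult (syllable 6, pi:) is heavy, so it takes stress.
Primary stress: syllable 6 → bok.mim.fu.fa.fi:.ˈpi:.go:.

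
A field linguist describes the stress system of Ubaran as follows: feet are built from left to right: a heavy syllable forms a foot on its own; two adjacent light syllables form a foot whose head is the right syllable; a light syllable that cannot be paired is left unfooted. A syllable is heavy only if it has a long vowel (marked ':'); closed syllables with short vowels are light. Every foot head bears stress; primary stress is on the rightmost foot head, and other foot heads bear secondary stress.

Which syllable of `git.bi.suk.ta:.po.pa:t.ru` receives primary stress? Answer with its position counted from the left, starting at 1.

Weights: 1 git L, 2 bi L, 3 suk L, 4 ta: H, 5 po L, 6 pa:t H, 7 ru L.
Parse left to right (heavy = foot alone; LL = one foot; stranded L unfooted): (git.ˈbi) suk (ˈta:) po (ˈpa:t) ru.
Foot heads: 2, 4, 6.
Primary stress on the rightmost head = syllable 6.
Primary stress: syllable 6 → git.bi.suk.ta:.po.ˈpa:t.ru.

6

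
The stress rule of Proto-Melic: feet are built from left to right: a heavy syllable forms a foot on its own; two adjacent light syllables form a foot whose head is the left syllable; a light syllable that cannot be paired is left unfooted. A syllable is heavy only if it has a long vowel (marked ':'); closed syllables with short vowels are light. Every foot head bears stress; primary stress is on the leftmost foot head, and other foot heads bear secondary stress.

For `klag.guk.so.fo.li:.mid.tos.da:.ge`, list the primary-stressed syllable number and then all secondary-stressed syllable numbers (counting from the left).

primary 1, secondary 3, 5, 6, 8

Weights: 1 klag L, 2 guk L, 3 so L, 4 fo L, 5 li: H, 6 mid L, 7 tos L, 8 da: H, 9 ge L.
Parse left to right (heavy = foot alone; LL = one foot; stranded L unfooted): (ˈklag.guk) (ˈso.fo) (ˈli:) (ˈmid.tos) (ˈda:) ge.
Foot heads: 1, 3, 5, 6, 8.
Primary stress on the leftmost head = syllable 1.
Secondary stress on 3, 5, 6, 8: ˈklag.guk.ˌso.fo.ˌli:.ˌmid.tos.ˌda:.ge.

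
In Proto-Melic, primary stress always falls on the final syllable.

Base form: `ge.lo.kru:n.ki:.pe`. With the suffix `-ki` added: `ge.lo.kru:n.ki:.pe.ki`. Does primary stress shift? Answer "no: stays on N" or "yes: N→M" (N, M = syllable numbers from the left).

Base `ge.lo.kru:n.ki:.pe` (5 syllables):
  The word has 5 syllables; the final syllable is syllable 5 (pe).
  → primary stress on syllable 5.
Suffixed `ge.lo.kru:n.ki:.pe.ki` (6 syllables):
  The word has 6 syllables; the final syllable is syllable 6 (ki).
  → primary stress on syllable 6.

yes: 5→6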